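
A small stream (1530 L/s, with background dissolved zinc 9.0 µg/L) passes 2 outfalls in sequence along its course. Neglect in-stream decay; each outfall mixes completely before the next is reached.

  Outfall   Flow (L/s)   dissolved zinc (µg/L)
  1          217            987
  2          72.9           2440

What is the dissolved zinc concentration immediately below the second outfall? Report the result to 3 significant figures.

Below outfall 1: Q → 1747 L/s, C = (1530·9.000 + 217.0·987.0)/1747 = 130.5 µg/L.
Below outfall 2: Q → 1820 L/s, C = (1747·130.5 + 72.90·2440)/1820 = 223.0 µg/L.

223 µg/L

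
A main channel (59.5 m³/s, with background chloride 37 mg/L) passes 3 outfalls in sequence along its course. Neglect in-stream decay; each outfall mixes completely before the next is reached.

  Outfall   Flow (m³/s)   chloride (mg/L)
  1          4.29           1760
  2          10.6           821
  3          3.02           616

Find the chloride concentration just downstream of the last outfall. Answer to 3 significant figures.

262 mg/L

After outfall 1: Q = 59.50 + 4.290 = 63.79 m³/s; C = (59.50·37.00 + 4.290·1760)/63.79 = 152.9 mg/L.
After outfall 2: Q = 63.79 + 10.60 = 74.39 m³/s; C = (63.79·152.9 + 10.60·821.0)/74.39 = 248.1 mg/L.
After outfall 3: Q = 74.39 + 3.020 = 77.41 m³/s; C = (74.39·248.1 + 3.020·616.0)/77.41 = 262.4 mg/L.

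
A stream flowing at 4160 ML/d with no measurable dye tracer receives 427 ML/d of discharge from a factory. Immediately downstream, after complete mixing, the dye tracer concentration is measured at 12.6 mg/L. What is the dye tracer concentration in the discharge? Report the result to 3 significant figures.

Mass balance: 4160·0 + 427.0·Cₑ = 4587·12.60
→ Cₑ = (4587·12.60 − 4160·0) / 427.0 = 135.4 mg/L.

135 mg/L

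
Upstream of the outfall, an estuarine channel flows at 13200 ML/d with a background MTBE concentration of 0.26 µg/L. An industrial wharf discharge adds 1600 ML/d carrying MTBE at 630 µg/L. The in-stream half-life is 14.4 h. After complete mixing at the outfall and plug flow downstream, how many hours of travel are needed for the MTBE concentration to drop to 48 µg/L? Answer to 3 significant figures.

7.34 h

Mass balance: C = (13200·0.2600 + 1600·630.0) / 14800 = 1011000/14800 = 68.34 µg/L.
Half-life 14.4 h → k = ln 2 / 14.4 = 0.04814 h⁻¹ = 1.155 d⁻¹.
68.34·exp(−k·t) = 48 → t = ln(68.34/48)/k = 26420 s = 7.340 h.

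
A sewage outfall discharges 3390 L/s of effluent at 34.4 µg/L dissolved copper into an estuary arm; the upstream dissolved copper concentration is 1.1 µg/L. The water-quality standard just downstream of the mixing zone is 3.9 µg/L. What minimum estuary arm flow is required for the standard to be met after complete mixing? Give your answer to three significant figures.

Set C_mix = 3.9: (Q·1.100 + 3390·34.40) / (Q + 3390) = 3.9
→ Q = 3390·(34.40 − 3.9)/(3.9 − 1.100) = 36930 L/s.

36900 L/s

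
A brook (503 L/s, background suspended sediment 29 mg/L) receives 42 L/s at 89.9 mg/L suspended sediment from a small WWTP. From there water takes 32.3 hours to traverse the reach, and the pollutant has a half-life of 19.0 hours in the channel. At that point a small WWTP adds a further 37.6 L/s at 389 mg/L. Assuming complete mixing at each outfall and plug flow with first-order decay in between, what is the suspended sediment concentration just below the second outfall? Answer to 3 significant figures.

34.8 mg/L

Mass balance: C = (503.0·29.00 + 42.00·89.90) / 545.0 = 18360/545.0 = 33.69 mg/L; combined flow 545.0 L/s.
Half-life 19.0 h → k = ln 2 / 19.0 = 0.03648 h⁻¹ = 0.8756 d⁻¹.
Decay over the reach: 33.69·exp(−kt) = 33.69·0.3078 = 10.37 mg/L.
At the second outfall, C = (545.0·10.37 + 37.60·389.0) / (545.0 + 37.60) = 34.81 mg/L.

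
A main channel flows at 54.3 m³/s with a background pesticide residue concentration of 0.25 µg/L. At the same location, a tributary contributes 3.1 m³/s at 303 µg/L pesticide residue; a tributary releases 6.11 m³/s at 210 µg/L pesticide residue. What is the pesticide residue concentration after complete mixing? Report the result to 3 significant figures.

35.2 µg/L

After mixing, C = (54.30·0.2500 + 3.100·303.0 + 6.110·210.0) / 63.51 = 2236/63.51 = 35.21 µg/L.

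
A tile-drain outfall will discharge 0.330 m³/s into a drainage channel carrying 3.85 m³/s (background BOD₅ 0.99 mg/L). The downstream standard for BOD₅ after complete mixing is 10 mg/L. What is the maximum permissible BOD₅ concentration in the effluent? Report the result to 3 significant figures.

115 mg/L

At the limit, (Qr·Cr + Qe·Cₑ)/(Qr + Qe) = 10:
Cₑ = (4.180·10 − 3.850·0.9900) / 0.3300 = 115.1 mg/L.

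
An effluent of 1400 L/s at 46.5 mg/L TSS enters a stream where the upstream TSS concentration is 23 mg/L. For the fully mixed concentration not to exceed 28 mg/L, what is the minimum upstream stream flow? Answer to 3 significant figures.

Set C_mix = 28: (Q·23.00 + 1400·46.50) / (Q + 1400) = 28
→ Q = 1400·(46.50 − 28)/(28 − 23.00) = 5180 L/s.

5180 L/s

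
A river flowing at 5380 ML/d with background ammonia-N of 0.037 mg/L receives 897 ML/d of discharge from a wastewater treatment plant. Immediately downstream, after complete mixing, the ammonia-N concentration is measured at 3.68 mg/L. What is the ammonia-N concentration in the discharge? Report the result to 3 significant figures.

25.5 mg/L

Mass balance: 5380·0.03700 + 897.0·Cₑ = 6277·3.680
→ Cₑ = (6277·3.680 − 5380·0.03700) / 897.0 = 25.53 mg/L.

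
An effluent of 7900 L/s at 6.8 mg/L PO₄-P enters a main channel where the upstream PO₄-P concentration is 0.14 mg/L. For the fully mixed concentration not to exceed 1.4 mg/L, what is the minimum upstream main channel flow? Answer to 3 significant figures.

33900 L/s

Set C_mix = 1.4: (Q·0.1400 + 7900·6.800) / (Q + 7900) = 1.4
→ Q = 7900·(6.800 − 1.4)/(1.4 − 0.1400) = 33860 L/s.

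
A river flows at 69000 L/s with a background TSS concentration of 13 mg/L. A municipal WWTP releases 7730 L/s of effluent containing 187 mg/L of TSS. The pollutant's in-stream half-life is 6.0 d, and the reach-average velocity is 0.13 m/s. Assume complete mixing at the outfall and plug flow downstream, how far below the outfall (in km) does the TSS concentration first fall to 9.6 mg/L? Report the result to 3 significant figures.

Conservation of mass: C = (69000·13.00 + 7730·187.0) / 76730 = 2343000/76730 = 30.53 mg/L.
Half-life 6.0 d → k = ln 2 / 6.0 = 0.1155 d⁻¹.
Set 30.53·exp(−k·t) = 9.6 → t = ln(30.53/9.6)/k = 865300 s = 240.3 h.
Distance = v·t = 0.13·865300 = 112500 m = 112.5 km.

112 km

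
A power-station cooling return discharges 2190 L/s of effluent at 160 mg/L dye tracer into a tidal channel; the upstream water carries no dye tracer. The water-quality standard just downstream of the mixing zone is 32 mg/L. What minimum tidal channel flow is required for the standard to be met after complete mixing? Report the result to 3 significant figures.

8760 L/s

Set C_mix = 32: (Q·0 + 2190·160.0) / (Q + 2190) = 32
→ Q = 2190·(160.0 − 32)/(32 − 0) = 8760 L/s.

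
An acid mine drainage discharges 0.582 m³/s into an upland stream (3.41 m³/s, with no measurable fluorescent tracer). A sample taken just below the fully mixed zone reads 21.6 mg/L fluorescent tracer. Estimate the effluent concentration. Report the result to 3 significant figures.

Mass balance: 3.410·0 + 0.5820·Cₑ = 3.992·21.60
→ Cₑ = (3.992·21.60 − 3.410·0) / 0.5820 = 148.2 mg/L.

148 mg/L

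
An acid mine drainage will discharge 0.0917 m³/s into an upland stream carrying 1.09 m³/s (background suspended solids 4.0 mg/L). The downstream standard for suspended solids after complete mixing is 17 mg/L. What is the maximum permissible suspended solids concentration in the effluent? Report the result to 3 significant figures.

At the limit, (Qr·Cr + Qe·Cₑ)/(Qr + Qe) = 17:
Cₑ = (1.182·17 − 1.090·4.000) / 0.09170 = 171.5 mg/L.

172 mg/L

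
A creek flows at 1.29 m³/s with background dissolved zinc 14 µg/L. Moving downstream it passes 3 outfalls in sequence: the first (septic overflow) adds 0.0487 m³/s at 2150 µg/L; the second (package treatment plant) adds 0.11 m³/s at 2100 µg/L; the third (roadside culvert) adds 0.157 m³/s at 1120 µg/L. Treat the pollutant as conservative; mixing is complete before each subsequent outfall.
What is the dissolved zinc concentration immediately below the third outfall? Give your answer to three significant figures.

330 µg/L

Outfall 1: combined Q = 1.339 m³/s; C = (1.290·14.00 + 0.04870·2150)/1.339 = 91.70 µg/L.
Outfall 2: combined Q = 1.449 m³/s; C = (1.339·91.70 + 0.1100·2100)/1.449 = 244.2 µg/L.
Outfall 3: combined Q = 1.606 m³/s; C = (1.449·244.2 + 0.1570·1120)/1.606 = 329.8 µg/L.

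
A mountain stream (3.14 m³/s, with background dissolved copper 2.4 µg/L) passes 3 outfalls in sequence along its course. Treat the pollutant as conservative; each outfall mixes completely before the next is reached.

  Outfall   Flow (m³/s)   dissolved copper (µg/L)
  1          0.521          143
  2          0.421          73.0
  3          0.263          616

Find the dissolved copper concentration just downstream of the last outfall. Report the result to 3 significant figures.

Outfall 1: combined Q = 3.661 m³/s; C = (3.140·2.400 + 0.5210·143.0)/3.661 = 22.41 µg/L.
Outfall 2: combined Q = 4.082 m³/s; C = (3.661·22.41 + 0.4210·73.00)/4.082 = 27.63 µg/L.
Outfall 3: combined Q = 4.345 m³/s; C = (4.082·27.63 + 0.2630·616.0)/4.345 = 63.24 µg/L.

63.2 µg/L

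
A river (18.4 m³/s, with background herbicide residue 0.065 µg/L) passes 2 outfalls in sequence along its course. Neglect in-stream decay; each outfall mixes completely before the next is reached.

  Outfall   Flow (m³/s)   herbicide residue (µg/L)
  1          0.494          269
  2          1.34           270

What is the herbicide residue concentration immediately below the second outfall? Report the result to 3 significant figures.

Outfall 1: combined Q = 18.89 m³/s; C = (18.40·0.06500 + 0.4940·269.0)/18.89 = 7.097 µg/L.
Outfall 2: combined Q = 20.23 m³/s; C = (18.89·7.097 + 1.340·270.0)/20.23 = 24.51 µg/L.

24.5 µg/L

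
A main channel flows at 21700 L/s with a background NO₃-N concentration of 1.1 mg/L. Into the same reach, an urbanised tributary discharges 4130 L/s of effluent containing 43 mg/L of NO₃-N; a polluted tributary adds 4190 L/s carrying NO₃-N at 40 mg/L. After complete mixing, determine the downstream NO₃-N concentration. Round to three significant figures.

Flow-weighted average: C = (21700·1.100 + 4130·43.00 + 4190·40.00) / 30020 = 369100/30020 = 12.29 mg/L.

12.3 mg/L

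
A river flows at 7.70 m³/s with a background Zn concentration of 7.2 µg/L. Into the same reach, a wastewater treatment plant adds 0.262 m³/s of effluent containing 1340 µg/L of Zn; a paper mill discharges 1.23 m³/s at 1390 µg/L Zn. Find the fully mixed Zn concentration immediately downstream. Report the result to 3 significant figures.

230 µg/L

Mass balance: C = (7.700·7.200 + 0.2620·1340 + 1.230·1390) / 9.192 = 2116/9.192 = 230.2 µg/L.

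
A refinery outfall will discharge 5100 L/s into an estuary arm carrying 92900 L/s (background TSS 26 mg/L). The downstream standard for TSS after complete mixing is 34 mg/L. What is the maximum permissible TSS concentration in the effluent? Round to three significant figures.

At the limit, (Qr·Cr + Qe·Cₑ)/(Qr + Qe) = 34:
Cₑ = (98000·34 − 92900·26.00) / 5100 = 179.7 mg/L.

180 mg/L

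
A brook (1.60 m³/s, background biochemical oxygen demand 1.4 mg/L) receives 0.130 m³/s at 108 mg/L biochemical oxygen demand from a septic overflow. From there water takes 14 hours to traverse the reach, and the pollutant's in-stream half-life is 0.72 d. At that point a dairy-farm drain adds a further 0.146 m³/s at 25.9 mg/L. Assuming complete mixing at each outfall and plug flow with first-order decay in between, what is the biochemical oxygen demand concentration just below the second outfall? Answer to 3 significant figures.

Mixed concentration C = ΣQC/ΣQ = (1.600·1.400 + 0.1300·108.0) / 1.730 = 16.28/1.730 = 9.410 mg/L; combined flow 1.730 m³/s.
Half-life 0.72 d → k = ln 2 / 0.72 = 0.9627 d⁻¹.
After decay, C = 9.410 × e^(−kt) = 9.410 × 0.5703 = 5.367 mg/L.
Second outfall: C = (1.730·5.367 + 0.1460·25.90)/1.876 = 6.965 mg/L.

6.96 mg/L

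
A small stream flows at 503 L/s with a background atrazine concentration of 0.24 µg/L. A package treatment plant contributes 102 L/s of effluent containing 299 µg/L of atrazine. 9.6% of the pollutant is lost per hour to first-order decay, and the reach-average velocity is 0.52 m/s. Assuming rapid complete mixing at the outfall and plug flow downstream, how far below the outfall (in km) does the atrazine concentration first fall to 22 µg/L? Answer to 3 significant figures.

15.5 km

After mixing, C = (503.0·0.2400 + 102.0·299.0) / 605.0 = 30620/605.0 = 50.61 µg/L.
9.6%/h lost → k = −ln(1 − 0.096) = 0.1009 h⁻¹.
Set 50.61·exp(−k·t) = 22 → t = ln(50.61/22)/k = 29720 s = 8.255 h.
Distance = v·t = 0.52·29720 = 15450 m = 15.45 km.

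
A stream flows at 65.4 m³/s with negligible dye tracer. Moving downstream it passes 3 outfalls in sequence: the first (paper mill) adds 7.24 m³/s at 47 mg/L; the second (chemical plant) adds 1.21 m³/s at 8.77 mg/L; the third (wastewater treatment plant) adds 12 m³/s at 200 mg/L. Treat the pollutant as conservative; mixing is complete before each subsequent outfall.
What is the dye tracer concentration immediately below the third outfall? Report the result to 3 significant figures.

32.0 mg/L

Below outfall 1: Q → 72.64 m³/s, C = (65.40·0 + 7.240·47.00)/72.64 = 4.684 mg/L.
Below outfall 2: Q → 73.85 m³/s, C = (72.64·4.684 + 1.210·8.770)/73.85 = 4.751 mg/L.
Below outfall 3: Q → 85.85 m³/s, C = (73.85·4.751 + 12.00·200.0)/85.85 = 32.04 mg/L.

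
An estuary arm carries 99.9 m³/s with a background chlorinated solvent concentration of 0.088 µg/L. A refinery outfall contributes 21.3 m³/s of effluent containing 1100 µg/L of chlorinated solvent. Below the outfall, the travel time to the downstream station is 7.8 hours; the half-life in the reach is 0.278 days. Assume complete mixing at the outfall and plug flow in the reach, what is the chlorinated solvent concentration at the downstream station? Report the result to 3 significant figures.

86.0 µg/L

Conservation of mass: C = (99.90·0.08800 + 21.30·1100) / 121.2 = 23440/121.2 = 193.4 µg/L.
Half-life 0.278 d → k = ln 2 / 0.278 = 2.493 d⁻¹.
After decay, C = 193.4 × e^(−kt) = 193.4 × 0.4447 = 86.00 µg/L.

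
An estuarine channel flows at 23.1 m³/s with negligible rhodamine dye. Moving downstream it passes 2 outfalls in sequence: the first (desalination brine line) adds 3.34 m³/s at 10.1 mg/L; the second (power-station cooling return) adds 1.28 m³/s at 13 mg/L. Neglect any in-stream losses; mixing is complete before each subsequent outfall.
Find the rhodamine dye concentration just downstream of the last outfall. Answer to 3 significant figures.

1.82 mg/L

After outfall 1: Q = 23.10 + 3.340 = 26.44 m³/s; C = (23.10·0 + 3.340·10.10)/26.44 = 1.276 mg/L.
After outfall 2: Q = 26.44 + 1.280 = 27.72 m³/s; C = (26.44·1.276 + 1.280·13.00)/27.72 = 1.817 mg/L.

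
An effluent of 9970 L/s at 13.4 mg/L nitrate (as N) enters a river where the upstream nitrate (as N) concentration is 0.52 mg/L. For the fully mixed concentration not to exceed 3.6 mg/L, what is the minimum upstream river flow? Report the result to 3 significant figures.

Set C_mix = 3.6: (Q·0.5200 + 9970·13.40) / (Q + 9970) = 3.6
→ Q = 9970·(13.40 − 3.6)/(3.6 − 0.5200) = 31720 L/s.

31700 L/s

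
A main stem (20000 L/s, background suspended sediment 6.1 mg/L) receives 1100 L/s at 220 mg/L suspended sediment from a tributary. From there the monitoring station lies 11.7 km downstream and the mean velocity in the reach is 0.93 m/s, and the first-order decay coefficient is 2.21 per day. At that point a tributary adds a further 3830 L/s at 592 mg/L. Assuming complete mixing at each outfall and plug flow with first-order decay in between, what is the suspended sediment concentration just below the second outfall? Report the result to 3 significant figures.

102 mg/L

Mixed concentration C = ΣQC/ΣQ = (20000·6.100 + 1100·220.0) / 21100 = 364000/21100 = 17.25 mg/L; combined flow 21100 L/s.
Travel time t = 11.7·1000 / 0.93 = 12580 s = 3.495 h.
Decay over the reach: 17.25·exp(−kt) = 17.25·0.7248 = 12.50 mg/L.
At the second outfall, C = (21100·12.50 + 3830·592.0) / (21100 + 3830) = 101.5 mg/L.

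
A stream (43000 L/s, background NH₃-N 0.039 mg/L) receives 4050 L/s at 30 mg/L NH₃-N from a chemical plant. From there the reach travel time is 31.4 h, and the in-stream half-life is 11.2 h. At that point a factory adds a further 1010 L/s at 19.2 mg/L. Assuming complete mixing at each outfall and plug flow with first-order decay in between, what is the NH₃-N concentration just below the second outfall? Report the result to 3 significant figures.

0.771 mg/L

Conservation of mass: C = (43000·0.03900 + 4050·30.00) / 47050 = 123200/47050 = 2.618 mg/L; combined flow 47050 L/s.
Half-life 11.2 h → k = ln 2 / 11.2 = 0.06189 h⁻¹ = 1.485 d⁻¹.
First-order decay: C = 2.618·exp(−k·t) = 2.618·0.1432 = 0.3750 mg/L.
Second outfall: C = (47050·0.3750 + 1010·19.20)/48060 = 0.7706 mg/L.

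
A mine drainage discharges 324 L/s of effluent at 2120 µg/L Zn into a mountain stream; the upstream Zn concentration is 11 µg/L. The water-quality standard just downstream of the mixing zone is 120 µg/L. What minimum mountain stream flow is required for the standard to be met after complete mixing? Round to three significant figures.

Set C_mix = 120: (Q·11.00 + 324.0·2120) / (Q + 324.0) = 120
→ Q = 324.0·(2120 − 120)/(120 − 11.00) = 5945 L/s.

5940 L/s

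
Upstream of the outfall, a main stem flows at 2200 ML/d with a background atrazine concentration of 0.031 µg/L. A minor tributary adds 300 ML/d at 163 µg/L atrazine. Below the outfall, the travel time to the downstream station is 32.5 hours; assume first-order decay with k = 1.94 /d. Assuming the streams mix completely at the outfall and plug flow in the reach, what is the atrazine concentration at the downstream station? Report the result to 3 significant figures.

Conservation of mass: C = (2200·0.03100 + 300.0·163.0) / 2500 = 48970/2500 = 19.59 µg/L.
Decay over the reach: 19.59·exp(−kt) = 19.59·0.07229 = 1.416 µg/L.

1.42 µg/L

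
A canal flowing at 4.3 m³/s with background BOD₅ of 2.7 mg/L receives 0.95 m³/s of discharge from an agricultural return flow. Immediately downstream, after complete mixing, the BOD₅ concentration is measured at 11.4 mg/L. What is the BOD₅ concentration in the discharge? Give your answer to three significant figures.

Mass balance: 4.300·2.700 + 0.9500·Cₑ = 5.250·11.40
→ Cₑ = (5.250·11.40 − 4.300·2.700) / 0.9500 = 50.78 mg/L.

50.8 mg/L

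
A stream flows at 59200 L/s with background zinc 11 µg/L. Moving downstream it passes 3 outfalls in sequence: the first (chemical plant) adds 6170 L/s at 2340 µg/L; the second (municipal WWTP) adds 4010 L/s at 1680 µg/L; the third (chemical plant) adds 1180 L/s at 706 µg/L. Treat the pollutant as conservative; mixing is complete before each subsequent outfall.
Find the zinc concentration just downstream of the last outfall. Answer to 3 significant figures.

321 µg/L

Below outfall 1: Q → 65370 L/s, C = (59200·11.00 + 6170·2340)/65370 = 230.8 µg/L.
Below outfall 2: Q → 69380 L/s, C = (65370·230.8 + 4010·1680)/69380 = 314.6 µg/L.
Below outfall 3: Q → 70560 L/s, C = (69380·314.6 + 1180·706.0)/70560 = 321.1 µg/L.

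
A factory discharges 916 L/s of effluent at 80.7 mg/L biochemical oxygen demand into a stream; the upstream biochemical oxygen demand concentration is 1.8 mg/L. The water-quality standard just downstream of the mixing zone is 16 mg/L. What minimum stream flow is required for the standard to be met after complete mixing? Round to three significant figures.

4170 L/s

Set C_mix = 16: (Q·1.800 + 916.0·80.70) / (Q + 916.0) = 16
→ Q = 916.0·(80.70 − 16)/(16 − 1.800) = 4174 L/s.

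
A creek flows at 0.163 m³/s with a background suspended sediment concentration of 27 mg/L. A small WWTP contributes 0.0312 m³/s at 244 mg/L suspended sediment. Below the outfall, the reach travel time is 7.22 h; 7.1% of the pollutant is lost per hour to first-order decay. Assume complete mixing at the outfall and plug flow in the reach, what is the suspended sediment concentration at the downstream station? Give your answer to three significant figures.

36.4 mg/L

Mass balance: C = (0.1630·27.00 + 0.03120·244.0) / 0.1942 = 12.01/0.1942 = 61.86 mg/L.
7.1%/h lost → k = −ln(1 − 0.071) = 0.07365 h⁻¹.
Applying C = C₀e^(−kt): 61.86 × 0.5876 = 36.35 mg/L.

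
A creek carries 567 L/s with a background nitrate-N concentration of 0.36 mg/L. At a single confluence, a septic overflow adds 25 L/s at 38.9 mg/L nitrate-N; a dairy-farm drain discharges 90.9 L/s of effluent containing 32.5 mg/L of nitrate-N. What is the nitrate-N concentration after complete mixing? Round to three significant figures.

6.05 mg/L

After mixing, C = (567.0·0.3600 + 25.00·38.90 + 90.90·32.50) / 682.9 = 4131/682.9 = 6.049 mg/L.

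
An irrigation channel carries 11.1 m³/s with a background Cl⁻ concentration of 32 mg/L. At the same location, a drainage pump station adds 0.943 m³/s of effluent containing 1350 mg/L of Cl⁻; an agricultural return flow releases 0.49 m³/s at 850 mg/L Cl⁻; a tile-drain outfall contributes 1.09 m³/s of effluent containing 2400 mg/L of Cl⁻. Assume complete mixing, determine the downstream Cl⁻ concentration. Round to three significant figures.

342 mg/L

Conservation of mass: C = (11.10·32.00 + 0.9430·1350 + 0.4900·850.0 + 1.090·2400) / 13.62 = 4661/13.62 = 342.1 mg/L.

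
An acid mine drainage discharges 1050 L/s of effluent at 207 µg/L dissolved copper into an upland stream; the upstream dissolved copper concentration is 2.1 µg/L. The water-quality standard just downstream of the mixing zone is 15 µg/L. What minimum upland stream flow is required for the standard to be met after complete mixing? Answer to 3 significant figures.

15600 L/s

Set C_mix = 15: (Q·2.100 + 1050·207.0) / (Q + 1050) = 15
→ Q = 1050·(207.0 − 15)/(15 − 2.100) = 15630 L/s.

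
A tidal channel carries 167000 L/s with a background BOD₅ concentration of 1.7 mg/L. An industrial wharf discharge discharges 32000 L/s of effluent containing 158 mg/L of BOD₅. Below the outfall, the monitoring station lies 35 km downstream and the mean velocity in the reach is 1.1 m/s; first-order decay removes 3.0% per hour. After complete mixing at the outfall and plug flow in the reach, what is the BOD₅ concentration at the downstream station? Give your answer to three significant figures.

20.5 mg/L

Mass balance: C = (167000·1.700 + 32000·158.0) / 199000 = 5340000/199000 = 26.83 mg/L.
Travel time t = 35·1000 / 1.1 = 31820 s = 8.838 h.
3.0%/h lost → k = −ln(1 − 0.03) = 0.03046 h⁻¹.
Decay over the reach: 26.83·exp(−kt) = 26.83·0.7640 = 20.50 mg/L.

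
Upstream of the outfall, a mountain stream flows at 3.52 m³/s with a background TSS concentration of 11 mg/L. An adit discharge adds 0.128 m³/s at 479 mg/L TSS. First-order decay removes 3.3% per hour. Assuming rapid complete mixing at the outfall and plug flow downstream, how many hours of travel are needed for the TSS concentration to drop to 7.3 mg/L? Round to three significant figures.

Mixed concentration C = ΣQC/ΣQ = (3.520·11.00 + 0.1280·479.0) / 3.648 = 100.0/3.648 = 27.42 mg/L.
3.3%/h lost → k = −ln(1 − 0.033) = 0.03356 h⁻¹.
27.42·exp(−k·t) = 7.3 → t = ln(27.42/7.3)/k = 142000 s = 39.44 h.

39.4 h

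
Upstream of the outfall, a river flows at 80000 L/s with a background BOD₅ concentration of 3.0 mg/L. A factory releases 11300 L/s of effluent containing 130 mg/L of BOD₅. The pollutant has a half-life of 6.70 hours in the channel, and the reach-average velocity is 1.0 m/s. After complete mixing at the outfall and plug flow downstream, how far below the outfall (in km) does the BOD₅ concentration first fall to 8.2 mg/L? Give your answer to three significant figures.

Conservation of mass: C = (80000·3.000 + 11300·130.0) / 91300 = 1709000/91300 = 18.72 mg/L.
Half-life 6.70 h → k = ln 2 / 6.70 = 0.1035 h⁻¹ = 2.483 d⁻¹.
Set 18.72·exp(−k·t) = 8.2 → t = ln(18.72/8.2)/k = 28720 s = 7.978 h.
Distance = v·t = 1.0·28720 = 28720 m = 28.72 km.

28.7 km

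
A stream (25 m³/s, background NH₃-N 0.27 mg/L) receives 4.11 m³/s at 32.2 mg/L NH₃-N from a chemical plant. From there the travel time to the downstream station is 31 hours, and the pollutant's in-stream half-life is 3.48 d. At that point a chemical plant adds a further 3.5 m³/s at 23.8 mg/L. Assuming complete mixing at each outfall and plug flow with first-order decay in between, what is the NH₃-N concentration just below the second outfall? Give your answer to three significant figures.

5.85 mg/L

After mixing, C = (25.00·0.2700 + 4.110·32.20) / 29.11 = 139.1/29.11 = 4.778 mg/L; combined flow 29.11 m³/s.
Half-life 3.48 d → k = ln 2 / 3.48 = 0.1992 d⁻¹.
First-order decay: C = 4.778·exp(−k·t) = 4.778·0.7732 = 3.694 mg/L.
At the second outfall, C = (29.11·3.694 + 3.500·23.80) / (29.11 + 3.500) = 5.852 mg/L.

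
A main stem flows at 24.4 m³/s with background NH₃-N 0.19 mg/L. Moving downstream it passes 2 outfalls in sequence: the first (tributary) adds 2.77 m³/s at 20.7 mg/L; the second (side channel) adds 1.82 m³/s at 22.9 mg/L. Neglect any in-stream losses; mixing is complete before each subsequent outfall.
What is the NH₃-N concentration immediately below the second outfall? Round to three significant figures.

Outfall 1: combined Q = 27.17 m³/s; C = (24.40·0.1900 + 2.770·20.70)/27.17 = 2.281 mg/L.
Outfall 2: combined Q = 28.99 m³/s; C = (27.17·2.281 + 1.820·22.90)/28.99 = 3.575 mg/L.

3.58 mg/L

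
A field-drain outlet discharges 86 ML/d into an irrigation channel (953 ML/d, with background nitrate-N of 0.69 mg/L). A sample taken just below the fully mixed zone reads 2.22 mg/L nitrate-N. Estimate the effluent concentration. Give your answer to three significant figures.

Mass balance: 953.0·0.6900 + 86.00·Cₑ = 1039·2.220
→ Cₑ = (1039·2.220 − 953.0·0.6900) / 86.00 = 19.17 mg/L.

19.2 mg/L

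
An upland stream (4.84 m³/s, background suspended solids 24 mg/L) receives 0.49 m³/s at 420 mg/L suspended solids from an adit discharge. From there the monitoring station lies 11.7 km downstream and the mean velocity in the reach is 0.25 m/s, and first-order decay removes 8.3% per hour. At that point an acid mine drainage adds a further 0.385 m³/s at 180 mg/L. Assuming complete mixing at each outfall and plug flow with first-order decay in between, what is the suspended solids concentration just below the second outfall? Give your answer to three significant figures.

After mixing, C = (4.840·24.00 + 0.4900·420.0) / 5.330 = 322.0/5.330 = 60.41 mg/L; combined flow 5.330 m³/s.
Travel time t = 11.7·1000 / 0.25 = 46800 s = 13.00 h.
8.3%/h lost → k = −ln(1 − 0.083) = 0.08665 h⁻¹.
After decay, C = 60.41 × e^(−kt) = 60.41 × 0.3242 = 19.58 mg/L.
Second outfall: C = (5.330·19.58 + 0.3850·180.0)/5.715 = 30.39 mg/L.

30.4 mg/L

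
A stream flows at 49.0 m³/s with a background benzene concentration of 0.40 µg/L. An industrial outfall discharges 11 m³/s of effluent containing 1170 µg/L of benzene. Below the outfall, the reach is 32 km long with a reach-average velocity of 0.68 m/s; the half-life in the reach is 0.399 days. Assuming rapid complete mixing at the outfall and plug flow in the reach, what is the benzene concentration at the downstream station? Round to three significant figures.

After mixing, C = (49.00·0.4000 + 11.00·1170) / 60.00 = 12890/60.00 = 214.8 µg/L.
Travel time t = 32·1000 / 0.68 = 47060 s = 13.07 h.
Half-life 0.399 d → k = ln 2 / 0.399 = 1.737 d⁻¹.
Decay over the reach: 214.8·exp(−kt) = 214.8·0.3882 = 83.40 µg/L.

83.4 µg/L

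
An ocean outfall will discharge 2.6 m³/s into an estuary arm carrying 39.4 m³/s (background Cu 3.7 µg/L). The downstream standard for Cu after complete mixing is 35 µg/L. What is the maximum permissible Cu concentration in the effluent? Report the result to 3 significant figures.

509 µg/L

At the limit, (Qr·Cr + Qe·Cₑ)/(Qr + Qe) = 35:
Cₑ = (42.00·35 − 39.40·3.700) / 2.600 = 509.3 µg/L.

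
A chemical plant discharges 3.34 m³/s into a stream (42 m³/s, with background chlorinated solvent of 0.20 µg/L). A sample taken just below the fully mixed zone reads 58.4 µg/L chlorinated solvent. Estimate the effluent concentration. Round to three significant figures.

Mass balance: 42.00·0.2000 + 3.340·Cₑ = 45.34·58.40
→ Cₑ = (45.34·58.40 − 42.00·0.2000) / 3.340 = 790.3 µg/L.

790 µg/L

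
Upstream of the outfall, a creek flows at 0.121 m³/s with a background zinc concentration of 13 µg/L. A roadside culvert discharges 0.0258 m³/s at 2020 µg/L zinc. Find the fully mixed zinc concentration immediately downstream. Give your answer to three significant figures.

After mixing, C = (0.1210·13.00 + 0.02580·2020) / 0.1468 = 53.69/0.1468 = 365.7 µg/L.

366 µg/L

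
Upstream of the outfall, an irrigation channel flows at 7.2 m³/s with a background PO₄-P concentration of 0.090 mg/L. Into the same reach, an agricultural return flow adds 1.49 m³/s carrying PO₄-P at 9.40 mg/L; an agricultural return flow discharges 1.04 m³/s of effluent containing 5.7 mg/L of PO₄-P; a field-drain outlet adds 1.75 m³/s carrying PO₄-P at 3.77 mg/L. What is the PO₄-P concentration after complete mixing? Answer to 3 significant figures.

2.37 mg/L

After mixing, C = (7.200·0.09000 + 1.490·9.400 + 1.040·5.700 + 1.750·3.770) / 11.48 = 27.18/11.48 = 2.368 mg/L.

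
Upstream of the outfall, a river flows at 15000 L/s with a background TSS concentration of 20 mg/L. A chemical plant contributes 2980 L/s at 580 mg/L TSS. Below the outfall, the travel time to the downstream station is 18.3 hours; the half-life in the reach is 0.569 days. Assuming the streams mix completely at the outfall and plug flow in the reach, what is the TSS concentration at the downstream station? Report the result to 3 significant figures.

44.6 mg/L

After mixing, C = (15000·20.00 + 2980·580.0) / 17980 = 2028000/17980 = 112.8 mg/L.
Half-life 0.569 d → k = ln 2 / 0.569 = 1.218 d⁻¹.
Applying C = C₀e^(−kt): 112.8 × 0.3950 = 44.56 mg/L.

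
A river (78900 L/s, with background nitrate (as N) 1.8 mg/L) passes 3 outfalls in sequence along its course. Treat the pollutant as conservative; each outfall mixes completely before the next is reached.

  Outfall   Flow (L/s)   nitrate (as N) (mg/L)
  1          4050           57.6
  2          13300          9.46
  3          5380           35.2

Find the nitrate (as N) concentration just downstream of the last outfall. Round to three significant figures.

6.79 mg/L

Below outfall 1: Q → 82950 L/s, C = (78900·1.800 + 4050·57.60)/82950 = 4.524 mg/L.
Below outfall 2: Q → 96250 L/s, C = (82950·4.524 + 13300·9.460)/96250 = 5.206 mg/L.
Below outfall 3: Q → 101600 L/s, C = (96250·5.206 + 5380·35.20)/101600 = 6.794 mg/L.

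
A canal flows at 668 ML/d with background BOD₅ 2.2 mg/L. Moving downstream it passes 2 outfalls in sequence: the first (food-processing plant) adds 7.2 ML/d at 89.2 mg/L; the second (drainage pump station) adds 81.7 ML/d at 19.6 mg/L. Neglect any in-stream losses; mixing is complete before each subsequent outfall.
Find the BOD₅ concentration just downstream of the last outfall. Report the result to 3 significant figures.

4.91 mg/L

Below outfall 1: Q → 675.2 ML/d, C = (668.0·2.200 + 7.200·89.20)/675.2 = 3.128 mg/L.
Below outfall 2: Q → 756.9 ML/d, C = (675.2·3.128 + 81.70·19.60)/756.9 = 4.906 mg/L.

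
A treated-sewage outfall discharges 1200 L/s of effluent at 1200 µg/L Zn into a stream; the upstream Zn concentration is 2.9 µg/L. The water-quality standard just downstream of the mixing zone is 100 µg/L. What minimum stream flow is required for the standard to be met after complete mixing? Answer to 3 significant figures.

13600 L/s

Set C_mix = 100: (Q·2.900 + 1200·1200) / (Q + 1200) = 100
→ Q = 1200·(1200 − 100)/(100 − 2.900) = 13590 L/s.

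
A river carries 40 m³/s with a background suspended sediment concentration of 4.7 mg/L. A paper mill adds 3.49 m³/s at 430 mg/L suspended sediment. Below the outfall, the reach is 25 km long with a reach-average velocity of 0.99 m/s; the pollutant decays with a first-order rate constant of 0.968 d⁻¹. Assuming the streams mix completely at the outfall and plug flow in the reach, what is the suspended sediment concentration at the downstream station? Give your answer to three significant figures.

29.3 mg/L

After mixing, C = (40.00·4.700 + 3.490·430.0) / 43.49 = 1689/43.49 = 38.83 mg/L.
Travel time t = 25·1000 / 0.99 = 25250 s = 7.015 h.
After decay, C = 38.83 × e^(−kt) = 38.83 × 0.7536 = 29.26 mg/L.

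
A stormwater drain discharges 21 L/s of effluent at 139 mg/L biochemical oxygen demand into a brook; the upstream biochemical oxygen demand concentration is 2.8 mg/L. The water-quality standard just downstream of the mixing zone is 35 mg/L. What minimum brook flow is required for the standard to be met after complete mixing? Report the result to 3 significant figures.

Set C_mix = 35: (Q·2.800 + 21.00·139.0) / (Q + 21.00) = 35
→ Q = 21.00·(139.0 − 35)/(35 − 2.800) = 67.83 L/s.

67.8 L/s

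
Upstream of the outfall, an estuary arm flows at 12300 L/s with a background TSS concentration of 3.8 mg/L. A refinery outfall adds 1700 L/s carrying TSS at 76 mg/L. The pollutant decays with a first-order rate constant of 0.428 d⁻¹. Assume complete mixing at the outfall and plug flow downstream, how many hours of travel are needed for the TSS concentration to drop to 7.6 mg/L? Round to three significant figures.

Flow-weighted average: C = (12300·3.800 + 1700·76.00) / 14000 = 175900/14000 = 12.57 mg/L.
12.57·exp(−k·t) = 7.6 → t = ln(12.57/7.6)/k = 101500 s = 28.20 h.

28.2 h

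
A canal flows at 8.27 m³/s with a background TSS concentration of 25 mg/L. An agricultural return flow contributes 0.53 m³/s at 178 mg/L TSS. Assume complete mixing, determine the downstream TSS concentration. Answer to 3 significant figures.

34.2 mg/L

Conservation of mass: C = (8.270·25.00 + 0.5300·178.0) / 8.800 = 301.1/8.800 = 34.21 mg/L.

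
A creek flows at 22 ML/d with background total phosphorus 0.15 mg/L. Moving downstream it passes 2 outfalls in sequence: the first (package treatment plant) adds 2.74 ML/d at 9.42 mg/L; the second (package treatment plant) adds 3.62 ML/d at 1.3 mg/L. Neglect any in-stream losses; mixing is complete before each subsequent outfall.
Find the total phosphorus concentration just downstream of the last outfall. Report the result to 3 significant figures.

1.19 mg/L

Below outfall 1: Q → 24.74 ML/d, C = (22.00·0.1500 + 2.740·9.420)/24.74 = 1.177 mg/L.
Below outfall 2: Q → 28.36 ML/d, C = (24.74·1.177 + 3.620·1.300)/28.36 = 1.192 mg/L.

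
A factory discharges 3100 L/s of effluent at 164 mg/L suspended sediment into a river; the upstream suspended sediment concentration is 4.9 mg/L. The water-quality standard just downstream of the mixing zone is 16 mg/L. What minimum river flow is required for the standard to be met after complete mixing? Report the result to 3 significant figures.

Set C_mix = 16: (Q·4.900 + 3100·164.0) / (Q + 3100) = 16
→ Q = 3100·(164.0 − 16)/(16 − 4.900) = 41330 L/s.

41300 L/s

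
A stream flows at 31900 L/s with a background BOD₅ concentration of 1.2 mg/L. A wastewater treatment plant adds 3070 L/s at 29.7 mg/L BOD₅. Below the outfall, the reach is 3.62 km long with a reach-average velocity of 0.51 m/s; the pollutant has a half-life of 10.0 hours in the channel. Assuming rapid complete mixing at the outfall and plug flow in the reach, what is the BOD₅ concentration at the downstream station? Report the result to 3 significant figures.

Mixed concentration C = ΣQC/ΣQ = (31900·1.200 + 3070·29.70) / 34970 = 129500/34970 = 3.702 mg/L.
Travel time t = 3.62·1000 / 0.51 = 7098 s = 1.972 h.
Half-life 10.0 h → k = ln 2 / 10.0 = 0.06931 h⁻¹ = 1.664 d⁻¹.
Decay over the reach: 3.702·exp(−kt) = 3.702·0.8723 = 3.229 mg/L.

3.23 mg/L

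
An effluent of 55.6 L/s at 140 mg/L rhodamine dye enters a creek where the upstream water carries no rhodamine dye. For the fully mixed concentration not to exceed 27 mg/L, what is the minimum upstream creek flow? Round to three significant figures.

Set C_mix = 27: (Q·0 + 55.60·140.0) / (Q + 55.60) = 27
→ Q = 55.60·(140.0 − 27)/(27 − 0) = 232.7 L/s.

233 L/s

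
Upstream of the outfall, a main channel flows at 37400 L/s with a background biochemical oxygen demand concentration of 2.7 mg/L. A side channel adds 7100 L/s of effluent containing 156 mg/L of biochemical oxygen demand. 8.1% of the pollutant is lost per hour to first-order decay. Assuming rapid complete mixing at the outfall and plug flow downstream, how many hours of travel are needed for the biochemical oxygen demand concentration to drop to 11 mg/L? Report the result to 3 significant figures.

10.7 h

Conservation of mass: C = (37400·2.700 + 7100·156.0) / 44500 = 1209000/44500 = 27.16 mg/L.
8.1%/h lost → k = −ln(1 − 0.081) = 0.08447 h⁻¹.
27.16·exp(−k·t) = 11 → t = ln(27.16/11)/k = 38520 s = 10.70 h.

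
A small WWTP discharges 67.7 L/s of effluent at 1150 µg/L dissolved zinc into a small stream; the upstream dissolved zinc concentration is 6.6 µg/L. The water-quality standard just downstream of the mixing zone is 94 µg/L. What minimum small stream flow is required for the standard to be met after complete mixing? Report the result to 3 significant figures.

818 L/s

Set C_mix = 94: (Q·6.600 + 67.70·1150) / (Q + 67.70) = 94
→ Q = 67.70·(1150 − 94)/(94 − 6.600) = 818.0 L/s.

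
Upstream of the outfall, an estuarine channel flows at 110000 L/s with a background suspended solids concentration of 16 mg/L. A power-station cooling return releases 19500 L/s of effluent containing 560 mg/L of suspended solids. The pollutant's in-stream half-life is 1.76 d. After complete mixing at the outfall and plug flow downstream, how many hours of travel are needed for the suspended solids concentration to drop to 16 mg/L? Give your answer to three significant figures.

Mass balance: C = (110000·16.00 + 19500·560.0) / 129500 = 12680000/129500 = 97.92 mg/L.
Half-life 1.76 d → k = ln 2 / 1.76 = 0.3938 d⁻¹.
97.92·exp(−k·t) = 16 → t = ln(97.92/16)/k = 397400 s = 110.4 h.

110 h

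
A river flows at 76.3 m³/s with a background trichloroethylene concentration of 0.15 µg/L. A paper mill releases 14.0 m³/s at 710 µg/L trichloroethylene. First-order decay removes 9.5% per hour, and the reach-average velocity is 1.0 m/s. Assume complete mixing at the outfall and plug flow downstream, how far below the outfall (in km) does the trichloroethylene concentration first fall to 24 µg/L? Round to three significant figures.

Mixed concentration C = ΣQC/ΣQ = (76.30·0.1500 + 14.00·710.0) / 90.30 = 9951/90.30 = 110.2 µg/L.
9.5%/h lost → k = −ln(1 − 0.095) = 0.09982 h⁻¹.
Set 110.2·exp(−k·t) = 24 → t = ln(110.2/24)/k = 54970 s = 15.27 h.
Distance = v·t = 1.0·54970 = 54970 m = 54.97 km.

55.0 km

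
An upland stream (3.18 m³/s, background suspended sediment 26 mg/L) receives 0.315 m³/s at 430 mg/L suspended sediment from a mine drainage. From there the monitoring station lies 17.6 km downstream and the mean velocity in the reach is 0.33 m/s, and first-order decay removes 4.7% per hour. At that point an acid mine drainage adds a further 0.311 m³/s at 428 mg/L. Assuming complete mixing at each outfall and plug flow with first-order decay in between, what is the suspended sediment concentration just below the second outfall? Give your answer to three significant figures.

63.1 mg/L

Mixed concentration C = ΣQC/ΣQ = (3.180·26.00 + 0.3150·430.0) / 3.495 = 218.1/3.495 = 62.41 mg/L; combined flow 3.495 m³/s.
Travel time t = 17.6·1000 / 0.33 = 53330 s = 14.81 h.
4.7%/h lost → k = −ln(1 − 0.047) = 0.04814 h⁻¹.
First-order decay: C = 62.41·exp(−k·t) = 62.41·0.4901 = 30.59 mg/L.
At the second outfall, C = (3.495·30.59 + 0.3110·428.0) / (3.495 + 0.3110) = 63.06 mg/L.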